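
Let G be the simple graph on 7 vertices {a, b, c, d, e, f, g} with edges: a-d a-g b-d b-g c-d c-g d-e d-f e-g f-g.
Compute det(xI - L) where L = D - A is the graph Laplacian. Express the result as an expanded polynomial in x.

x^7 - 20x^6 + 155x^5 - 600x^4 + 1240x^3 - 1312x^2 + 560x

Each diagonal entry of L is the vertex degree and each off-diagonal entry is -1 where an edge is present, 0 otherwise; in the order [a, b, c, d, e, f, g] the diagonal is [2, 2, 2, 5, 2, 2, 5]. Computing det(xI - L) by cofactor expansion (or equivalently via sum-over-permutations) gives x^7 - 20x^6 + 155x^5 - 600x^4 + 1240x^3 - 1312x^2 + 560x. The constant term is 0 because L is singular (the all-ones vector lies in its kernel). The eigenvalues sum to 20, which equals trace(L) = 2|E|.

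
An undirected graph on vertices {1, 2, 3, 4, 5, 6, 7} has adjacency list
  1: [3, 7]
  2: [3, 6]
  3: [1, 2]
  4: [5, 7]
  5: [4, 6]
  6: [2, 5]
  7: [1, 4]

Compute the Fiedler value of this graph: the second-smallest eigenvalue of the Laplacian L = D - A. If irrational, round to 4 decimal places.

Each diagonal entry of L is the vertex degree and each off-diagonal entry is -1 where an edge is present, 0 otherwise; in the order [1, 2, 3, 4, 5, 6, 7] the diagonal is [2, 2, 2, 2, 2, 2, 2]. Computing the eigenvalues of L and sorting gives [0, 0.7530, 0.7530, 2.4450, 2.4450, 3.8019, 3.8019]. The Fiedler value lambda_2 = 0.7530 is strictly positive, so the graph is connected. The eigenvalues sum to 14, which equals trace(L) = 2|E|.

0.7530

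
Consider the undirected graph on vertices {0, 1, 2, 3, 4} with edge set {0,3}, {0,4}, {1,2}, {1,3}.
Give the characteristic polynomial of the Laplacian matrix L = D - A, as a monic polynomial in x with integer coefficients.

x^5 - 8x^4 + 21x^3 - 20x^2 + 5x

Each diagonal entry of L is the vertex degree and each off-diagonal entry is -1 where an edge is present, 0 otherwise; in the order [0, 1, 2, 3, 4] the diagonal is [2, 2, 1, 2, 1]. L has integer entries, so p(x) = det(xI - L) has integer coefficients. Expanding the determinant yields x^5 - 8x^4 + 21x^3 - 20x^2 + 5x. Since p(0) = det(-L) = 0, x divides p(x).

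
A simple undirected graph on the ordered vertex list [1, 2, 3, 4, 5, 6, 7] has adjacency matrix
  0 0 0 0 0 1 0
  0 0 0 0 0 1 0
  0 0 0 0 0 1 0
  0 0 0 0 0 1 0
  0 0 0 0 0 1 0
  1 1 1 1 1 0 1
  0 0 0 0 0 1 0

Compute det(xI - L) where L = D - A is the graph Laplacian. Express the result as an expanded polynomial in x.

Each diagonal entry of L is the vertex degree and each off-diagonal entry is -1 where an edge is present, 0 otherwise; in the order [1, 2, 3, 4, 5, 6, 7] the diagonal is [1, 1, 1, 1, 1, 6, 1]. L has integer entries, so p(x) = det(xI - L) has integer coefficients. Expanding the determinant yields x^7 - 12x^6 + 45x^5 - 80x^4 + 75x^3 - 36x^2 + 7x. The constant term is 0 because L is singular (the all-ones vector lies in its kernel). The eigenvalues sum to 12, which equals trace(L) = 2|E|.

x^7 - 12x^6 + 45x^5 - 80x^4 + 75x^3 - 36x^2 + 7x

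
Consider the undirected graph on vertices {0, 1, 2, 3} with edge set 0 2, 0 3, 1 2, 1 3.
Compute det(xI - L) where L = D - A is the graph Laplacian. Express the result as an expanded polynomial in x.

With the vertex order [0, 1, 2, 3], the degrees are [2, 2, 2, 2], giving D = diag(2, 2, 2, 2) and L = D - A. Computing det(xI - L) by cofactor expansion (or equivalently via sum-over-permutations) gives x^4 - 8x^3 + 20x^2 - 16x. Since p(0) = det(-L) = 0, x divides p(x). The eigenvalues sum to 8, which equals trace(L) = 2|E|.

x^4 - 8x^3 + 20x^2 - 16x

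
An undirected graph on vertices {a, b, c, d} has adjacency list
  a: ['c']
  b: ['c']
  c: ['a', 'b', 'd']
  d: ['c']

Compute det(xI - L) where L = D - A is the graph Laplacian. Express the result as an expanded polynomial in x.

Each diagonal entry of L is the vertex degree and each off-diagonal entry is -1 where an edge is present, 0 otherwise; in the order [a, b, c, d] the diagonal is [1, 1, 3, 1]. The eigenvalues of L are [0, 1, 1, 4]; the characteristic polynomial is the product of (x - lambda_i), which multiplies out to x^4 - 6x^3 + 9x^2 - 4x. Since p(0) = det(-L) = 0, x divides p(x). The largest eigenvalue, 4, is at most the vertex count 4.

x^4 - 6x^3 + 9x^2 - 4x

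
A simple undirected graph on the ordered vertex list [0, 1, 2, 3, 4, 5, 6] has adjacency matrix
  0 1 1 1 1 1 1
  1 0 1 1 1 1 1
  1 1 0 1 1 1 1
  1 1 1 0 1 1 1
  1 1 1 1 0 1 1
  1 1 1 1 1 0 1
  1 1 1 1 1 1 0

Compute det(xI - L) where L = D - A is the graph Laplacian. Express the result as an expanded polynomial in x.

Reading degrees in the order [0, 1, 2, 3, 4, 5, 6] gives [6, 6, 6, 6, 6, 6, 6]; set D = diag(6, 6, 6, 6, 6, 6, 6) and form L = D - A. Computing det(xI - L) by cofactor expansion (or equivalently via sum-over-permutations) gives x^7 - 42x^6 + 735x^5 - 6860x^4 + 36015x^3 - 100842x^2 + 117649x. The coefficient of x^6 equals -trace(L) = -42, matching the sum of degrees. There is one zero in the spectrum, matching the 1 component.

x^7 - 42x^6 + 735x^5 - 6860x^4 + 36015x^3 - 100842x^2 + 117649x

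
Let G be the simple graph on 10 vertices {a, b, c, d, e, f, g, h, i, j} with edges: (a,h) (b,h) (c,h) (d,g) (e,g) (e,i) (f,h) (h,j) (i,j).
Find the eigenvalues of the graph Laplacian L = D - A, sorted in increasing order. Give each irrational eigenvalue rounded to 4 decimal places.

Each diagonal entry of L is the vertex degree and each off-diagonal entry is -1 where an edge is present, 0 otherwise; in the order [a, b, c, d, e, f, g, h, i, j] the diagonal is [1, 1, 1, 1, 2, 1, 2, 5, 2, 2]. L is symmetric positive semidefinite, so every eigenvalue is real and nonnegative. The single zero eigenvalue shows the graph is connected. The eigenvalues sum to 18, which equals trace(L) = 2|E|. The largest eigenvalue, 6.0550, is at most the vertex count 10.

[0, 0.1370, 0.7110, 1, 1, 1, 1.6764, 2.7685, 3.6520, 6.0550]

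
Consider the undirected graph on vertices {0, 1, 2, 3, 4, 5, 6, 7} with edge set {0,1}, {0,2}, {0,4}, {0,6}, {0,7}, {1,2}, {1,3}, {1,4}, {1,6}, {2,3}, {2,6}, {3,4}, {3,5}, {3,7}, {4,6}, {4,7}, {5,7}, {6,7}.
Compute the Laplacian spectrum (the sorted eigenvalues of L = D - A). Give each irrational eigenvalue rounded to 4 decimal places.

[0, 1.7436, 4, 4.8285, 5.4814, 6, 6.5564, 7.3901]

Reading degrees in the order [0, 1, 2, 3, 4, 5, 6, 7] gives [5, 5, 4, 5, 5, 2, 5, 5]; set D = diag(5, 5, 4, 5, 5, 2, 5, 5) and form L = D - A. L is symmetric positive semidefinite, so every eigenvalue is real and nonnegative. By the matrix-tree theorem the graph has (1/8) * product of the nonzero eigenvalues = 6708 spanning trees.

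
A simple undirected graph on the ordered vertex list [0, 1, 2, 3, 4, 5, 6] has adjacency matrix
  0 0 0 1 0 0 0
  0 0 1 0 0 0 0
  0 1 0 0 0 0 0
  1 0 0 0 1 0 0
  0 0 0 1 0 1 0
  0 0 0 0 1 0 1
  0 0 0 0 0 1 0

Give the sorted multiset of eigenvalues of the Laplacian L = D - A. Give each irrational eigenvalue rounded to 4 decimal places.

[0, 0, 0.3820, 1.3820, 2, 2.6180, 3.6180]

Reading degrees in the order [0, 1, 2, 3, 4, 5, 6] gives [1, 1, 1, 2, 2, 2, 1]; set D = diag(1, 1, 1, 2, 2, 2, 1) and form L = D - A. Diagonalising L (or applying a numerical eigensolver to the 7x7 matrix) gives the spectrum above. The 2 zero eigenvalues correspond to the 2 connected components. The eigenvalues sum to 10, which equals trace(L) = 2|E|.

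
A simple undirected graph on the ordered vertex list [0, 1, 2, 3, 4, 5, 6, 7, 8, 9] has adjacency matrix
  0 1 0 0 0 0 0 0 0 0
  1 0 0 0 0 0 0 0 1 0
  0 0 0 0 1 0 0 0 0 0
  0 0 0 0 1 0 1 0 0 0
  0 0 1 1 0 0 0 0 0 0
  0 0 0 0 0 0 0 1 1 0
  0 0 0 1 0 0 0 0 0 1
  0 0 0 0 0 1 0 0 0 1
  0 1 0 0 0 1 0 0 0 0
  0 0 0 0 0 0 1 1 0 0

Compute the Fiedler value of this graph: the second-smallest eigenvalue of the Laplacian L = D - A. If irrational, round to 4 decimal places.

Each diagonal entry of L is the vertex degree and each off-diagonal entry is -1 where an edge is present, 0 otherwise; in the order [0, 1, 2, 3, 4, 5, 6, 7, 8, 9] the diagonal is [1, 2, 1, 2, 2, 2, 2, 2, 2, 2]. The sorted Laplacian eigenvalues are [0, 0.0979, 0.3820, 0.8244, 1.3820, 2, 2.6180, 3.1756, 3.6180, 3.9021]; the algebraic connectivity is the second entry, 0.0979. By the matrix-tree theorem the graph has (1/10) * product of the nonzero eigenvalues = 1 spanning tree.

0.0979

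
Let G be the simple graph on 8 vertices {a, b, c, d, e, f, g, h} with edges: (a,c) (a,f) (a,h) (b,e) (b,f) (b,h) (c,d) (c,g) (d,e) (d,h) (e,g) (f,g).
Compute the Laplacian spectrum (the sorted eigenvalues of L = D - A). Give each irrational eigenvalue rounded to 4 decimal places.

Reading degrees in the order [a, b, c, d, e, f, g, h] gives [3, 3, 3, 3, 3, 3, 3, 3]; set D = diag(3, 3, 3, 3, 3, 3, 3, 3) and form L = D - A. Since every row of L sums to 0, the all-ones vector is in the kernel and 0 is an eigenvalue. There is one zero in the spectrum, matching the 1 component.

[0, 2, 2, 2, 4, 4, 4, 6]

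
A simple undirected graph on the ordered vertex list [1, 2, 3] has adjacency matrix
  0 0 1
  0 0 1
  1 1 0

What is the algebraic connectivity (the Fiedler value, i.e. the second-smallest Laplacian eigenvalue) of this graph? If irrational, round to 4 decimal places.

1

Each diagonal entry of L is the vertex degree and each off-diagonal entry is -1 where an edge is present, 0 otherwise; in the order [1, 2, 3] the diagonal is [1, 1, 2]. Computing the eigenvalues of L and sorting gives [0, 1, 3]. The Fiedler value lambda_2 = 1 is strictly positive, so the graph is connected. The eigenvalues sum to 4, which equals trace(L) = 2|E|.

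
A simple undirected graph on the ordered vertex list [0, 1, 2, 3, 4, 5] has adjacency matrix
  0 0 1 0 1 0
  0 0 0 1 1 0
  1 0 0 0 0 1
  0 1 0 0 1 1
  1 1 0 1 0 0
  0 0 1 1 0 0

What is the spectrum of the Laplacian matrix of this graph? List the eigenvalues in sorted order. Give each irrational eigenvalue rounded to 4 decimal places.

With the vertex order [0, 1, 2, 3, 4, 5], the degrees are [2, 2, 2, 3, 3, 2], giving D = diag(2, 2, 2, 3, 3, 2) and L = D - A. Diagonalising L (or applying a numerical eigensolver to the 6x6 matrix) gives the spectrum above. By the matrix-tree theorem the graph has (1/6) * product of the nonzero eigenvalues = 14 spanning trees.

[0, 1, 1.5858, 3, 4, 4.4142]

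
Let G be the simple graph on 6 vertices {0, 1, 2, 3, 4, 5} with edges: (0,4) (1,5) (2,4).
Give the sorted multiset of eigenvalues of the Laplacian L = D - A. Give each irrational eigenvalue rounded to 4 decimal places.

[0, 0, 0, 1, 2, 3]

With the vertex order [0, 1, 2, 3, 4, 5], the degrees are [1, 1, 1, 0, 2, 1], giving D = diag(1, 1, 1, 0, 2, 1) and L = D - A. The multiplicity of 0 as a Laplacian eigenvalue equals the number of connected components. The 3 zero eigenvalues correspond to the 3 connected components. The largest eigenvalue, 3, is at most the vertex count 6.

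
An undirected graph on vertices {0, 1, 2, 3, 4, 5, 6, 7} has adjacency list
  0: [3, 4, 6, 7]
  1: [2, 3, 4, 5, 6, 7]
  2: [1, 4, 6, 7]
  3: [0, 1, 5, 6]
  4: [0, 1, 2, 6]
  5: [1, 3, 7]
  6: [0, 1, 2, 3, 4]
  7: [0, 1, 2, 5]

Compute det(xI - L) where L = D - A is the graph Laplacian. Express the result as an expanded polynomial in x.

x^8 - 34x^7 + 486x^6 - 3782x^5 + 17285x^4 - 46340x^3 + 67388x^2 - 40944x

With the vertex order [0, 1, 2, 3, 4, 5, 6, 7], the degrees are [4, 6, 4, 4, 4, 3, 5, 4], giving D = diag(4, 6, 4, 4, 4, 3, 5, 4) and L = D - A. L has integer entries, so p(x) = det(xI - L) has integer coefficients. Expanding the determinant yields x^8 - 34x^7 + 486x^6 - 3782x^5 + 17285x^4 - 46340x^3 + 67388x^2 - 40944x. The coefficient of x^7 equals -trace(L) = -34, matching the sum of degrees. The eigenvalues sum to 34, which equals trace(L) = 2|E|.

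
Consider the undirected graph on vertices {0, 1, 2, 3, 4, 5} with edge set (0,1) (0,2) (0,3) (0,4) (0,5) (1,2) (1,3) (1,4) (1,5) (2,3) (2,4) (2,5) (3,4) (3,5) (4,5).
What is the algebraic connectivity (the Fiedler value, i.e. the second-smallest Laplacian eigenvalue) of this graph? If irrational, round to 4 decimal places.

6

With the vertex order [0, 1, 2, 3, 4, 5], the degrees are [5, 5, 5, 5, 5, 5], giving D = diag(5, 5, 5, 5, 5, 5) and L = D - A. Computing the eigenvalues of L and sorting gives [0, 6, 6, 6, 6, 6]. The Fiedler value lambda_2 = 6 is strictly positive, so the graph is connected. There is one zero in the spectrum, matching the 1 component.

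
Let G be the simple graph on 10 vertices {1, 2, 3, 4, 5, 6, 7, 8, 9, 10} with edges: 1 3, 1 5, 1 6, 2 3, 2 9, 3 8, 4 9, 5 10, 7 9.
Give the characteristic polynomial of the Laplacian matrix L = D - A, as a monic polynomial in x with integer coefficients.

With the vertex order [1, 2, 3, 4, 5, 6, 7, 8, 9, 10], the degrees are [3, 2, 3, 1, 2, 1, 1, 1, 3, 1], giving D = diag(3, 2, 3, 1, 2, 1, 1, 1, 3, 1) and L = D - A. L has integer entries, so p(x) = det(xI - L) has integer coefficients. Expanding the determinant yields x^10 - 18x^9 + 133x^8 - 524x^7 + 1200x^6 - 1638x^5 + 1316x^4 - 590x^3 + 130x^2 - 10x. The coefficient of x^9 equals -trace(L) = -18, matching the sum of degrees. The largest eigenvalue, 4.7351, is at most the vertex count 10. The eigenvalues sum to 18, which equals trace(L) = 2|E|.

x^10 - 18x^9 + 133x^8 - 524x^7 + 1200x^6 - 1638x^5 + 1316x^4 - 590x^3 + 130x^2 - 10x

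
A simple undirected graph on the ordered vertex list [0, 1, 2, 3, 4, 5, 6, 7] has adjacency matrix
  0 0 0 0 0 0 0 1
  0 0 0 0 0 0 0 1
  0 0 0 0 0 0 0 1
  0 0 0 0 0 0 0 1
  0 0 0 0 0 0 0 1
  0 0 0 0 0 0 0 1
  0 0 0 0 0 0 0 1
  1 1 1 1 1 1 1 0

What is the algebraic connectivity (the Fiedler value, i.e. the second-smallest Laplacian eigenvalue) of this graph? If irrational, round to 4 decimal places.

1

With the vertex order [0, 1, 2, 3, 4, 5, 6, 7], the degrees are [1, 1, 1, 1, 1, 1, 1, 7], giving D = diag(1, 1, 1, 1, 1, 1, 1, 7) and L = D - A. The sorted Laplacian eigenvalues are [0, 1, 1, 1, 1, 1, 1, 8]; the algebraic connectivity is the second entry, 1. By the matrix-tree theorem the graph has (1/8) * product of the nonzero eigenvalues = 1 spanning tree. The largest eigenvalue, 8, is at most the vertex count 8.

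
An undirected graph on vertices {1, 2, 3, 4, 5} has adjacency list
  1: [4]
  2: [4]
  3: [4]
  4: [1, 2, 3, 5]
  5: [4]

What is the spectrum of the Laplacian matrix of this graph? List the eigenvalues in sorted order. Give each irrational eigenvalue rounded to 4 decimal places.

Reading degrees in the order [1, 2, 3, 4, 5] gives [1, 1, 1, 4, 1]; set D = diag(1, 1, 1, 4, 1) and form L = D - A. Diagonalising L (or applying a numerical eigensolver to the 5x5 matrix) gives the spectrum above. The single zero eigenvalue shows the graph is connected. The eigenvalues sum to 8, which equals trace(L) = 2|E|.

[0, 1, 1, 1, 5]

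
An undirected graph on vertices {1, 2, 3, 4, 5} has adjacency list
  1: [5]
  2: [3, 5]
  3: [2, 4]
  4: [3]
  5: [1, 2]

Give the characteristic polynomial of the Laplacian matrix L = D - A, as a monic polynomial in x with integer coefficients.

x^5 - 8x^4 + 21x^3 - 20x^2 + 5x

Each diagonal entry of L is the vertex degree and each off-diagonal entry is -1 where an edge is present, 0 otherwise; in the order [1, 2, 3, 4, 5] the diagonal is [1, 2, 2, 1, 2]. L has integer entries, so p(x) = det(xI - L) has integer coefficients. Expanding the determinant yields x^5 - 8x^4 + 21x^3 - 20x^2 + 5x. The constant term is 0 because L is singular (the all-ones vector lies in its kernel). There is one zero in the spectrum, matching the 1 component. The largest eigenvalue, 3.6180, is at most the vertex count 5.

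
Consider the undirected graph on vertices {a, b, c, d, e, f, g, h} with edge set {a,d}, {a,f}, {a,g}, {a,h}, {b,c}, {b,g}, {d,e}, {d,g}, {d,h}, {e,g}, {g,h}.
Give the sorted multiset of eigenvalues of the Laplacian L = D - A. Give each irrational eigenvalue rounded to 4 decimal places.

Reading degrees in the order [a, b, c, d, e, f, g, h] gives [4, 2, 1, 4, 2, 1, 5, 3]; set D = diag(4, 2, 1, 4, 2, 1, 5, 3) and form L = D - A. Since every row of L sums to 0, the all-ones vector is in the kernel and 0 is an eigenvalue. The single zero eigenvalue shows the graph is connected. The eigenvalues sum to 22, which equals trace(L) = 2|E|.

[0, 0.4211, 0.9386, 2.2079, 2.5020, 4.5689, 5.2389, 6.1226]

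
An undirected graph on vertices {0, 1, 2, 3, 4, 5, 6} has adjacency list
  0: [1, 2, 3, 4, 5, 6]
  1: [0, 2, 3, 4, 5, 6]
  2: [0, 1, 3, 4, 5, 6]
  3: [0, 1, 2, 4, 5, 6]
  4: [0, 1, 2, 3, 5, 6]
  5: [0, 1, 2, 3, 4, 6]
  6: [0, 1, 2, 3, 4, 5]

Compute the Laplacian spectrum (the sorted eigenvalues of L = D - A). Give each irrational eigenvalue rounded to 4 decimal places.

Reading degrees in the order [0, 1, 2, 3, 4, 5, 6] gives [6, 6, 6, 6, 6, 6, 6]; set D = diag(6, 6, 6, 6, 6, 6, 6) and form L = D - A. Diagonalising L (or applying a numerical eigensolver to the 7x7 matrix) gives the spectrum above. The single zero eigenvalue shows the graph is connected. The eigenvalues sum to 42, which equals trace(L) = 2|E|. The largest eigenvalue, 7, is at most the vertex count 7.

[0, 7, 7, 7, 7, 7, 7]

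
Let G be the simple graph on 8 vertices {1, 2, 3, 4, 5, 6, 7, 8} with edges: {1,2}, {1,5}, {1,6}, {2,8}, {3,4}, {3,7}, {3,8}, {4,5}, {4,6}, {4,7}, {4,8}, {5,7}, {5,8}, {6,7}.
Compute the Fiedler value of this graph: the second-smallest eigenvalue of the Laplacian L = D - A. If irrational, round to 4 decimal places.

Each diagonal entry of L is the vertex degree and each off-diagonal entry is -1 where an edge is present, 0 otherwise; in the order [1, 2, 3, 4, 5, 6, 7, 8] the diagonal is [3, 2, 3, 5, 4, 3, 4, 4]. Computing the eigenvalues of L and sorting gives [0, 1.4859, 2.1864, 3.4280, 4, 4.4707, 6.0861, 6.3429]. The Fiedler value lambda_2 = 1.4859 is strictly positive, so the graph is connected. By the matrix-tree theorem the graph has (1/8) * product of the nonzero eigenvalues = 961 spanning trees.

1.4859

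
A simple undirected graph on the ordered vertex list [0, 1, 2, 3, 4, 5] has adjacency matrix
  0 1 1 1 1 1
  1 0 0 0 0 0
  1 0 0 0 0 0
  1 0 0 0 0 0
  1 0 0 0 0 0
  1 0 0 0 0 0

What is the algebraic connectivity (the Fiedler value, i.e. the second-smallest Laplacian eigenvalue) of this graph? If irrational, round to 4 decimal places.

1

Reading degrees in the order [0, 1, 2, 3, 4, 5] gives [5, 1, 1, 1, 1, 1]; set D = diag(5, 1, 1, 1, 1, 1) and form L = D - A. The sorted Laplacian eigenvalues are [0, 1, 1, 1, 1, 6]; the algebraic connectivity is the second entry, 1. The largest eigenvalue, 6, is at most the vertex count 6. There is one zero in the spectrum, matching the 1 component.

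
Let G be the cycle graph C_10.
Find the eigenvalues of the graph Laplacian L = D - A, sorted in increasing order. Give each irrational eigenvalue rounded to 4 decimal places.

[0, 0.3820, 0.3820, 1.3820, 1.3820, 2.6180, 2.6180, 3.6180, 3.6180, 4]

The graph has 10 vertices and degree multiset [2, 2, 2, 2, 2, 2, 2, 2, 2, 2]; D is the diagonal matrix of degrees and L = D - A. L is symmetric positive semidefinite, so every eigenvalue is real and nonnegative. The eigenvalues sum to 20, which equals trace(L) = 2|E|.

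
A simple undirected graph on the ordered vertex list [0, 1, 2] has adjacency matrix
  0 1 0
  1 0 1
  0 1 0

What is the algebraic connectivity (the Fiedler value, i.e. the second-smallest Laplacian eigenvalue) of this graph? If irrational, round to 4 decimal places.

1

With the vertex order [0, 1, 2], the degrees are [1, 2, 1], giving D = diag(1, 2, 1) and L = D - A. The sorted Laplacian eigenvalues are [0, 1, 3]; the algebraic connectivity is the second entry, 1. The eigenvalues sum to 4, which equals trace(L) = 2|E|.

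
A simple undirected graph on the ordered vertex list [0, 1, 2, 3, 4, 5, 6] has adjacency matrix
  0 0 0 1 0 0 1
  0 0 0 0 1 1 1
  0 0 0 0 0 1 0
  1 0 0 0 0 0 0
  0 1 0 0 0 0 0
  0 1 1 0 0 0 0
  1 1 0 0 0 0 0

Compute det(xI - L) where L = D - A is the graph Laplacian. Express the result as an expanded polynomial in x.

Each diagonal entry of L is the vertex degree and each off-diagonal entry is -1 where an edge is present, 0 otherwise; in the order [0, 1, 2, 3, 4, 5, 6] the diagonal is [2, 3, 1, 1, 1, 2, 2]. L has integer entries, so p(x) = det(xI - L) has integer coefficients. Expanding the determinant yields x^7 - 12x^6 + 54x^5 - 114x^4 + 115x^3 - 50x^2 + 7x. The constant term is 0 because L is singular (the all-ones vector lies in its kernel). The largest eigenvalue, 4.3342, is at most the vertex count 7.

x^7 - 12x^6 + 54x^5 - 114x^4 + 115x^3 - 50x^2 + 7x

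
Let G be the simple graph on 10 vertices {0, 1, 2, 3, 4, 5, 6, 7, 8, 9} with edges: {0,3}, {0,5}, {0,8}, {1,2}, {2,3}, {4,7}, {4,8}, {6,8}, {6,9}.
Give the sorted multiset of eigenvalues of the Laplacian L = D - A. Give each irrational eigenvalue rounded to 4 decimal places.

Reading degrees in the order [0, 1, 2, 3, 4, 5, 6, 7, 8, 9] gives [3, 1, 2, 2, 2, 1, 2, 1, 3, 1]; set D = diag(3, 1, 2, 2, 2, 1, 2, 1, 3, 1) and form L = D - A. Since every row of L sums to 0, the all-ones vector is in the kernel and 0 is an eigenvalue. The largest eigenvalue, 4.7505, is at most the vertex count 10. By the matrix-tree theorem the graph has (1/10) * product of the nonzero eigenvalues = 1 spanning tree.

[0, 0.1700, 0.3820, 0.5078, 1.3820, 1.6959, 2.6180, 2.8758, 3.6180, 4.7505]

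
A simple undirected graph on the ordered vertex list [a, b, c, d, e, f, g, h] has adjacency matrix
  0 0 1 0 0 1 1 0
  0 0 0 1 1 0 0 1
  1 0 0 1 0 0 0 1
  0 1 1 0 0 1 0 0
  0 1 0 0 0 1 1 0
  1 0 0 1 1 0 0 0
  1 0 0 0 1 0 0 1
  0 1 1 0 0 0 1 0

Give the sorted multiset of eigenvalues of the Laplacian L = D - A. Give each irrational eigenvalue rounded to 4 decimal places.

[0, 2, 2, 2, 4, 4, 4, 6]

With the vertex order [a, b, c, d, e, f, g, h], the degrees are [3, 3, 3, 3, 3, 3, 3, 3], giving D = diag(3, 3, 3, 3, 3, 3, 3, 3) and L = D - A. The multiplicity of 0 as a Laplacian eigenvalue equals the number of connected components. The single zero eigenvalue shows the graph is connected.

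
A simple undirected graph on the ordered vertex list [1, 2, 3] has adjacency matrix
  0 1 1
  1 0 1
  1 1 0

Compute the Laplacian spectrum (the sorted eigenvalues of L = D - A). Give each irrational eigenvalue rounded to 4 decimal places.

[0, 3, 3]

Each diagonal entry of L is the vertex degree and each off-diagonal entry is -1 where an edge is present, 0 otherwise; in the order [1, 2, 3] the diagonal is [2, 2, 2]. The multiplicity of 0 as a Laplacian eigenvalue equals the number of connected components. The largest eigenvalue, 3, is at most the vertex count 3. By the matrix-tree theorem the graph has (1/3) * product of the nonzero eigenvalues = 3 spanning trees.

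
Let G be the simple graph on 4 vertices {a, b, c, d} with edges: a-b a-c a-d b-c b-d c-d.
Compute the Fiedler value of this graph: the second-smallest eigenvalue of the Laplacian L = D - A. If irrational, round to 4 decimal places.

With the vertex order [a, b, c, d], the degrees are [3, 3, 3, 3], giving D = diag(3, 3, 3, 3) and L = D - A. Computing the eigenvalues of L and sorting gives [0, 4, 4, 4]. The Fiedler value lambda_2 = 4 is strictly positive, so the graph is connected. By the matrix-tree theorem the graph has (1/4) * product of the nonzero eigenvalues = 16 spanning trees.

4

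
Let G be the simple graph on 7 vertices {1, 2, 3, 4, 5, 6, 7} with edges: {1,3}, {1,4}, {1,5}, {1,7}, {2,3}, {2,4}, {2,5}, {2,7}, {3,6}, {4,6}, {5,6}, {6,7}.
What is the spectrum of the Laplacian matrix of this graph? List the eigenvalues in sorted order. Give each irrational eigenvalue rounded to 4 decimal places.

[0, 3, 3, 3, 4, 4, 7]

Reading degrees in the order [1, 2, 3, 4, 5, 6, 7] gives [4, 4, 3, 3, 3, 4, 3]; set D = diag(4, 4, 3, 3, 3, 4, 3) and form L = D - A. Since every row of L sums to 0, the all-ones vector is in the kernel and 0 is an eigenvalue. The single zero eigenvalue shows the graph is connected. The largest eigenvalue, 7, is at most the vertex count 7.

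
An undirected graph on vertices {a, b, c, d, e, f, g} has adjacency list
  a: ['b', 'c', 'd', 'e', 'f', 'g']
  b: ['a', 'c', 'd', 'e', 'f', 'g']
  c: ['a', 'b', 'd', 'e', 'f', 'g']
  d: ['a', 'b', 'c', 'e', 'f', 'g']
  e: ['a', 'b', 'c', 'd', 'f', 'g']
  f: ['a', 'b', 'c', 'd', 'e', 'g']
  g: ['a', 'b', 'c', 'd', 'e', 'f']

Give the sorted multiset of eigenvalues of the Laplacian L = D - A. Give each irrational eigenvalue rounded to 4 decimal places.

[0, 7, 7, 7, 7, 7, 7]

Reading degrees in the order [a, b, c, d, e, f, g] gives [6, 6, 6, 6, 6, 6, 6]; set D = diag(6, 6, 6, 6, 6, 6, 6) and form L = D - A. Diagonalising L (or applying a numerical eigensolver to the 7x7 matrix) gives the spectrum above. There is one zero in the spectrum, matching the 1 component. By the matrix-tree theorem the graph has (1/7) * product of the nonzero eigenvalues = 16807 spanning trees.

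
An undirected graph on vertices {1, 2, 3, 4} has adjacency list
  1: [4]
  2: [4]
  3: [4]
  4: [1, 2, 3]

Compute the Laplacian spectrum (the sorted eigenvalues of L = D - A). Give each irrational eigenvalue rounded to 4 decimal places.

With the vertex order [1, 2, 3, 4], the degrees are [1, 1, 1, 3], giving D = diag(1, 1, 1, 3) and L = D - A. Since every row of L sums to 0, the all-ones vector is in the kernel and 0 is an eigenvalue.

[0, 1, 1, 4]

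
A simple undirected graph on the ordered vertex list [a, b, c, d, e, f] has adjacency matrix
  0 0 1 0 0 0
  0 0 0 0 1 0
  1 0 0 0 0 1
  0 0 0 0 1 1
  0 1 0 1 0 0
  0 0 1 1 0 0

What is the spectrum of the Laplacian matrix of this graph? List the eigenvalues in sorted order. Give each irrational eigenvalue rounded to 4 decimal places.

With the vertex order [a, b, c, d, e, f], the degrees are [1, 1, 2, 2, 2, 2], giving D = diag(1, 1, 2, 2, 2, 2) and L = D - A. Diagonalising L (or applying a numerical eigensolver to the 6x6 matrix) gives the spectrum above. The largest eigenvalue, 3.7321, is at most the vertex count 6.

[0, 0.2679, 1, 2, 3, 3.7321]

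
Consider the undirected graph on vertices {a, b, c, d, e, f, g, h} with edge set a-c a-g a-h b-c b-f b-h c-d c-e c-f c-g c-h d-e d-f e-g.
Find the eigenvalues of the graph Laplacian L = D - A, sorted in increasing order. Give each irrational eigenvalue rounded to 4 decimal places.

[0, 1.7530, 1.7530, 3.4450, 3.4450, 4.8019, 4.8019, 8]

Reading degrees in the order [a, b, c, d, e, f, g, h] gives [3, 3, 7, 3, 3, 3, 3, 3]; set D = diag(3, 3, 7, 3, 3, 3, 3, 3) and form L = D - A. Since every row of L sums to 0, the all-ones vector is in the kernel and 0 is an eigenvalue. The eigenvalues sum to 28, which equals trace(L) = 2|E|. The largest eigenvalue, 8, is at most the vertex count 8.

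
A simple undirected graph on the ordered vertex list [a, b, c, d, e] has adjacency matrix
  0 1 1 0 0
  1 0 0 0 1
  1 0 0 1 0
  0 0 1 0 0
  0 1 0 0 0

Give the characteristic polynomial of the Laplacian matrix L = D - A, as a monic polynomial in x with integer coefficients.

x^5 - 8x^4 + 21x^3 - 20x^2 + 5x

Reading degrees in the order [a, b, c, d, e] gives [2, 2, 2, 1, 1]; set D = diag(2, 2, 2, 1, 1) and form L = D - A. Computing det(xI - L) by cofactor expansion (or equivalently via sum-over-permutations) gives x^5 - 8x^4 + 21x^3 - 20x^2 + 5x. The constant term is 0 because L is singular (the all-ones vector lies in its kernel). The eigenvalues sum to 8, which equals trace(L) = 2|E|. The largest eigenvalue, 3.6180, is at most the vertex count 5.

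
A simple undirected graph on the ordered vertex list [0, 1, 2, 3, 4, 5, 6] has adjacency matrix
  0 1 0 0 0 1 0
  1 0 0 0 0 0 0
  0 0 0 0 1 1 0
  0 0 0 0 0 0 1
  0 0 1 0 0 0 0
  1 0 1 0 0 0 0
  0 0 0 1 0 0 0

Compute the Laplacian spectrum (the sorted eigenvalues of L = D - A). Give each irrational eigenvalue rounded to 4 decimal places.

[0, 0, 0.3820, 1.3820, 2, 2.6180, 3.6180]

Each diagonal entry of L is the vertex degree and each off-diagonal entry is -1 where an edge is present, 0 otherwise; in the order [0, 1, 2, 3, 4, 5, 6] the diagonal is [2, 1, 2, 1, 1, 2, 1]. L is symmetric positive semidefinite, so every eigenvalue is real and nonnegative. The 2 zero eigenvalues correspond to the 2 connected components. The eigenvalues sum to 10, which equals trace(L) = 2|E|. The largest eigenvalue, 3.6180, is at most the vertex count 7.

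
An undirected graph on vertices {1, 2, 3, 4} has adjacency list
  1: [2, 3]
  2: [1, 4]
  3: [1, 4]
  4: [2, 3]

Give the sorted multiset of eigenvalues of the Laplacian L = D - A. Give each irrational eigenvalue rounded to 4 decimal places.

Reading degrees in the order [1, 2, 3, 4] gives [2, 2, 2, 2]; set D = diag(2, 2, 2, 2) and form L = D - A. Since every row of L sums to 0, the all-ones vector is in the kernel and 0 is an eigenvalue. By the matrix-tree theorem the graph has (1/4) * product of the nonzero eigenvalues = 4 spanning trees.

[0, 2, 2, 4]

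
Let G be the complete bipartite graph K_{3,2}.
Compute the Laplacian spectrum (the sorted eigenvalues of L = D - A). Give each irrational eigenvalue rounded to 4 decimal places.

[0, 2, 2, 3, 5]

The graph has 5 vertices and degree multiset [3, 3, 2, 2, 2]; D is the diagonal matrix of degrees and L = D - A. Since every row of L sums to 0, the all-ones vector is in the kernel and 0 is an eigenvalue. The single zero eigenvalue shows the graph is connected. The largest eigenvalue, 5, is at most the vertex count 5. There is one zero in the spectrum, matching the 1 component.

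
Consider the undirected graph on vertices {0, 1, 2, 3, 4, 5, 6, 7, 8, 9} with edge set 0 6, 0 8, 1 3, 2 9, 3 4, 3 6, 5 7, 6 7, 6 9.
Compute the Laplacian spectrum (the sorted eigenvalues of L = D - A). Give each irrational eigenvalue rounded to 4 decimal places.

Each diagonal entry of L is the vertex degree and each off-diagonal entry is -1 where an edge is present, 0 otherwise; in the order [0, 1, 2, 3, 4, 5, 6, 7, 8, 9] the diagonal is [2, 1, 1, 3, 1, 1, 4, 2, 1, 2]. Since every row of L sums to 0, the all-ones vector is in the kernel and 0 is an eigenvalue. The single zero eigenvalue shows the graph is connected. The largest eigenvalue, 5.4374, is at most the vertex count 10.

[0, 0.2971, 0.3820, 0.3820, 1, 1.7713, 2.6180, 2.6180, 3.4942, 5.4374]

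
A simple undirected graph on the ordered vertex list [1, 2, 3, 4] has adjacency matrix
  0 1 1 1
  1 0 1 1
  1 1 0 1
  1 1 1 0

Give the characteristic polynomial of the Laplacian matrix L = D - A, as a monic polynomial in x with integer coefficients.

Each diagonal entry of L is the vertex degree and each off-diagonal entry is -1 where an edge is present, 0 otherwise; in the order [1, 2, 3, 4] the diagonal is [3, 3, 3, 3]. The eigenvalues of L are [0, 4, 4, 4]; the characteristic polynomial is the product of (x - lambda_i), which multiplies out to x^4 - 12x^3 + 48x^2 - 64x. The coefficient of x^3 equals -trace(L) = -12, matching the sum of degrees. The largest eigenvalue, 4, is at most the vertex count 4.

x^4 - 12x^3 + 48x^2 - 64x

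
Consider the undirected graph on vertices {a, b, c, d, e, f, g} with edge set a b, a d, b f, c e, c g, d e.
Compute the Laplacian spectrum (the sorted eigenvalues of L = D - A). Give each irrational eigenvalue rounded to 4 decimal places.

[0, 0.1981, 0.7530, 1.5550, 2.4450, 3.2470, 3.8019]

With the vertex order [a, b, c, d, e, f, g], the degrees are [2, 2, 2, 2, 2, 1, 1], giving D = diag(2, 2, 2, 2, 2, 1, 1) and L = D - A. Since every row of L sums to 0, the all-ones vector is in the kernel and 0 is an eigenvalue. The single zero eigenvalue shows the graph is connected. The eigenvalues sum to 12, which equals trace(L) = 2|E|.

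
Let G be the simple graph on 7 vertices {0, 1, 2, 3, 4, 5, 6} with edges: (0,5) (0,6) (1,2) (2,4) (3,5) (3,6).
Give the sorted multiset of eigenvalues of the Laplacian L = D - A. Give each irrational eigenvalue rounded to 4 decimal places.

With the vertex order [0, 1, 2, 3, 4, 5, 6], the degrees are [2, 1, 2, 2, 1, 2, 2], giving D = diag(2, 1, 2, 2, 1, 2, 2) and L = D - A. L is symmetric positive semidefinite, so every eigenvalue is real and nonnegative. The 2 zero eigenvalues correspond to the 2 connected components. The largest eigenvalue, 4, is at most the vertex count 7.

[0, 0, 1, 2, 2, 3, 4]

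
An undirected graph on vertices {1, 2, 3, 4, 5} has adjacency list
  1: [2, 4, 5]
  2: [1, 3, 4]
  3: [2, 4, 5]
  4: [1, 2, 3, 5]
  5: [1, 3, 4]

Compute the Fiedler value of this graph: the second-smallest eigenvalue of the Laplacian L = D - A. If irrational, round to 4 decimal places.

Each diagonal entry of L is the vertex degree and each off-diagonal entry is -1 where an edge is present, 0 otherwise; in the order [1, 2, 3, 4, 5] the diagonal is [3, 3, 3, 4, 3]. Computing the eigenvalues of L and sorting gives [0, 3, 3, 5, 5]. The Fiedler value lambda_2 = 3 is strictly positive, so the graph is connected.

3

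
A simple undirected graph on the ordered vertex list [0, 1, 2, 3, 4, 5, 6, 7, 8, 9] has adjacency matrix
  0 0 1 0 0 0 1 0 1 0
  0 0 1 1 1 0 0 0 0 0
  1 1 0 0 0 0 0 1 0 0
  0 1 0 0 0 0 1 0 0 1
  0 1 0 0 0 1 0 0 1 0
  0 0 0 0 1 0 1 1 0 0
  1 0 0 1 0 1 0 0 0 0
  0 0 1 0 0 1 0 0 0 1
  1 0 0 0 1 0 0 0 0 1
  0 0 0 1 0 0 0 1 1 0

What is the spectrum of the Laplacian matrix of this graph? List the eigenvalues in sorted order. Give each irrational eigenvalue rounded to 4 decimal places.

[0, 2, 2, 2, 2, 2, 5, 5, 5, 5]

Reading degrees in the order [0, 1, 2, 3, 4, 5, 6, 7, 8, 9] gives [3, 3, 3, 3, 3, 3, 3, 3, 3, 3]; set D = diag(3, 3, 3, 3, 3, 3, 3, 3, 3, 3) and form L = D - A. Diagonalising L (or applying a numerical eigensolver to the 10x10 matrix) gives the spectrum above. There is one zero in the spectrum, matching the 1 component. The largest eigenvalue, 5, is at most the vertex count 10.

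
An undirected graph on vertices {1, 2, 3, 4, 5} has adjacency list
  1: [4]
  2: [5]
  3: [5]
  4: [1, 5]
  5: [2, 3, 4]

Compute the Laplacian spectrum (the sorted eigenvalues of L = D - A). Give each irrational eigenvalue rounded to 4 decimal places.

[0, 0.5188, 1, 2.3111, 4.1701]

Each diagonal entry of L is the vertex degree and each off-diagonal entry is -1 where an edge is present, 0 otherwise; in the order [1, 2, 3, 4, 5] the diagonal is [1, 1, 1, 2, 3]. The multiplicity of 0 as a Laplacian eigenvalue equals the number of connected components. The single zero eigenvalue shows the graph is connected. The eigenvalues sum to 8, which equals trace(L) = 2|E|.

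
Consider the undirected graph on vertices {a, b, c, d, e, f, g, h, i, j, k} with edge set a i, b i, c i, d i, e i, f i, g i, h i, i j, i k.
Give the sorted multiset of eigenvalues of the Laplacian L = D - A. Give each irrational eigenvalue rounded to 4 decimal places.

Each diagonal entry of L is the vertex degree and each off-diagonal entry is -1 where an edge is present, 0 otherwise; in the order [a, b, c, d, e, f, g, h, i, j, k] the diagonal is [1, 1, 1, 1, 1, 1, 1, 1, 10, 1, 1]. L is symmetric positive semidefinite, so every eigenvalue is real and nonnegative. There is one zero in the spectrum, matching the 1 component. By the matrix-tree theorem the graph has (1/11) * product of the nonzero eigenvalues = 1 spanning tree.

[0, 1, 1, 1, 1, 1, 1, 1, 1, 1, 11]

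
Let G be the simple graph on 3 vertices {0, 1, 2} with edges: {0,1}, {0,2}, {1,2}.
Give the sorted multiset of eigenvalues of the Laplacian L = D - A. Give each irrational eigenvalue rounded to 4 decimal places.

Reading degrees in the order [0, 1, 2] gives [2, 2, 2]; set D = diag(2, 2, 2) and form L = D - A. Since every row of L sums to 0, the all-ones vector is in the kernel and 0 is an eigenvalue.

[0, 3, 3]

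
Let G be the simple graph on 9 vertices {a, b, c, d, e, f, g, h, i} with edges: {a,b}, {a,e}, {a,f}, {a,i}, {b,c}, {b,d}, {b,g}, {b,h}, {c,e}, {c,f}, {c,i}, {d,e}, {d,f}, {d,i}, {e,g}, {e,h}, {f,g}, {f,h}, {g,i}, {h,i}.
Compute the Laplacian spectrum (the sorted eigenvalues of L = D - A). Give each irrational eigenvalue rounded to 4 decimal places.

Reading degrees in the order [a, b, c, d, e, f, g, h, i] gives [4, 5, 4, 4, 5, 5, 4, 4, 5]; set D = diag(4, 5, 4, 4, 5, 5, 4, 4, 5) and form L = D - A. L is symmetric positive semidefinite, so every eigenvalue is real and nonnegative.

[0, 4, 4, 4, 4, 5, 5, 5, 9]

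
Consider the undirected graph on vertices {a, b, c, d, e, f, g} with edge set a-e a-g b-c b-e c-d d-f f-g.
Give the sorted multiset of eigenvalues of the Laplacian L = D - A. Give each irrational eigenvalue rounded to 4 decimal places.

With the vertex order [a, b, c, d, e, f, g], the degrees are [2, 2, 2, 2, 2, 2, 2], giving D = diag(2, 2, 2, 2, 2, 2, 2) and L = D - A. Since every row of L sums to 0, the all-ones vector is in the kernel and 0 is an eigenvalue. There is one zero in the spectrum, matching the 1 component.

[0, 0.7530, 0.7530, 2.4450, 2.4450, 3.8019, 3.8019]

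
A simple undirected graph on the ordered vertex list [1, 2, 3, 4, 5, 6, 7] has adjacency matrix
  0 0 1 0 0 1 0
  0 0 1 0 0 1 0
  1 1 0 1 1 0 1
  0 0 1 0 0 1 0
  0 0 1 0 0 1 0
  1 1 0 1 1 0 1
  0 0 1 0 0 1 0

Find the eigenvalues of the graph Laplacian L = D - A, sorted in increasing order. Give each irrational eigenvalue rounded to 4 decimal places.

Each diagonal entry of L is the vertex degree and each off-diagonal entry is -1 where an edge is present, 0 otherwise; in the order [1, 2, 3, 4, 5, 6, 7] the diagonal is [2, 2, 5, 2, 2, 5, 2]. The multiplicity of 0 as a Laplacian eigenvalue equals the number of connected components.

[0, 2, 2, 2, 2, 5, 7]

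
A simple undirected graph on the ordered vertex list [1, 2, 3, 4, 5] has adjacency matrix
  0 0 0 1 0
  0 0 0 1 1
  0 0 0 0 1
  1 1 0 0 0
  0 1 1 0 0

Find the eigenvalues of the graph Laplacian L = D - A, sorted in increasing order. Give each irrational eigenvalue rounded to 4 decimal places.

With the vertex order [1, 2, 3, 4, 5], the degrees are [1, 2, 1, 2, 2], giving D = diag(1, 2, 1, 2, 2) and L = D - A. L is symmetric positive semidefinite, so every eigenvalue is real and nonnegative. The single zero eigenvalue shows the graph is connected. The eigenvalues sum to 8, which equals trace(L) = 2|E|.

[0, 0.3820, 1.3820, 2.6180, 3.6180]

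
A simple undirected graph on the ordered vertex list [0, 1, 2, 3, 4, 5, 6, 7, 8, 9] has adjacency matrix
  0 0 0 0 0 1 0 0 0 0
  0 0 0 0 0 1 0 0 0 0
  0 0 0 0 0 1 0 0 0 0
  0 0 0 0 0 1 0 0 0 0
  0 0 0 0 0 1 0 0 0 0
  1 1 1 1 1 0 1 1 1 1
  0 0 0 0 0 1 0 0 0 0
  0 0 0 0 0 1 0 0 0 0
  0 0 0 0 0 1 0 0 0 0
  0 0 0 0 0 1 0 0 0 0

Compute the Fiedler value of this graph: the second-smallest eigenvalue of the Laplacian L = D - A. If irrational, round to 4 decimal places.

Each diagonal entry of L is the vertex degree and each off-diagonal entry is -1 where an edge is present, 0 otherwise; in the order [0, 1, 2, 3, 4, 5, 6, 7, 8, 9] the diagonal is [1, 1, 1, 1, 1, 9, 1, 1, 1, 1]. The sorted Laplacian eigenvalues are [0, 1, 1, 1, 1, 1, 1, 1, 1, 10]; the algebraic connectivity is the second entry, 1. By the matrix-tree theorem the graph has (1/10) * product of the nonzero eigenvalues = 1 spanning tree.

1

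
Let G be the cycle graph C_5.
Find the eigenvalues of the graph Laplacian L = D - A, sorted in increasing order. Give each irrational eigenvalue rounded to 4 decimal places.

[0, 1.3820, 1.3820, 3.6180, 3.6180]

The graph has 5 vertices and degree multiset [2, 2, 2, 2, 2]; D is the diagonal matrix of degrees and L = D - A. Since every row of L sums to 0, the all-ones vector is in the kernel and 0 is an eigenvalue. The largest eigenvalue, 3.6180, is at most the vertex count 5. There is one zero in the spectrum, matching the 1 component.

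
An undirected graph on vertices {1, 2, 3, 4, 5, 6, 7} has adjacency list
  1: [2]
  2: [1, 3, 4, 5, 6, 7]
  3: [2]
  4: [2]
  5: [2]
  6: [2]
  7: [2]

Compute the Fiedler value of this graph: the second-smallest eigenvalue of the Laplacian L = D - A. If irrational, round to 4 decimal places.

1

With the vertex order [1, 2, 3, 4, 5, 6, 7], the degrees are [1, 6, 1, 1, 1, 1, 1], giving D = diag(1, 6, 1, 1, 1, 1, 1) and L = D - A. The sorted Laplacian eigenvalues are [0, 1, 1, 1, 1, 1, 7]; the algebraic connectivity is the second entry, 1. The largest eigenvalue, 7, is at most the vertex count 7.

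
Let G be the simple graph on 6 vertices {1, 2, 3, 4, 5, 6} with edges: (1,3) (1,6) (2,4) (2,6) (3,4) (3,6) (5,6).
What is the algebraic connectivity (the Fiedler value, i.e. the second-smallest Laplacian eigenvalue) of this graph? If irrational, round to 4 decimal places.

With the vertex order [1, 2, 3, 4, 5, 6], the degrees are [2, 2, 3, 2, 1, 4], giving D = diag(2, 2, 3, 2, 1, 4) and L = D - A. Computing the eigenvalues of L and sorting gives [0, 0.8817, 1.4506, 2.5341, 3.8647, 5.2688]. The Fiedler value lambda_2 = 0.8817 is strictly positive, so the graph is connected. The largest eigenvalue, 5.2688, is at most the vertex count 6.

0.8817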